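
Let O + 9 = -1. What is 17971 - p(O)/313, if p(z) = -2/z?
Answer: 28124614/1565 ≈ 17971.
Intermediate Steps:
O = -10 (O = -9 - 1 = -10)
17971 - p(O)/313 = 17971 - (-2/(-10))/313 = 17971 - (-2*(-1/10))/313 = 17971 - 1/(5*313) = 17971 - 1*1/1565 = 17971 - 1/1565 = 28124614/1565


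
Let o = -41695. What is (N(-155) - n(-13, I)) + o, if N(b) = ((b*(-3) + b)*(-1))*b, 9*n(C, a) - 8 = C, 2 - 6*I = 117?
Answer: 57200/9 ≈ 6355.6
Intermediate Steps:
I = -115/6 (I = 1/3 - 1/6*117 = 1/3 - 39/2 = -115/6 ≈ -19.167)
n(C, a) = 8/9 + C/9
N(b) = 2*b**2 (N(b) = ((-3*b + b)*(-1))*b = (-2*b*(-1))*b = (2*b)*b = 2*b**2)
(N(-155) - n(-13, I)) + o = (2*(-155)**2 - (8/9 + (1/9)*(-13))) - 41695 = (2*24025 - (8/9 - 13/9)) - 41695 = (48050 - 1*(-5/9)) - 41695 = (48050 + 5/9) - 41695 = 432455/9 - 41695 = 57200/9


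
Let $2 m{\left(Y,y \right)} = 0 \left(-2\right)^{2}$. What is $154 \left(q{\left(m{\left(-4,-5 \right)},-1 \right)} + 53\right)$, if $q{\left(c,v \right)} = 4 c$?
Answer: $8162$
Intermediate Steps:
$m{\left(Y,y \right)} = 0$ ($m{\left(Y,y \right)} = \frac{0 \left(-2\right)^{2}}{2} = \frac{0 \cdot 4}{2} = \frac{1}{2} \cdot 0 = 0$)
$154 \left(q{\left(m{\left(-4,-5 \right)},-1 \right)} + 53\right) = 154 \left(4 \cdot 0 + 53\right) = 154 \left(0 + 53\right) = 154 \cdot 53 = 8162$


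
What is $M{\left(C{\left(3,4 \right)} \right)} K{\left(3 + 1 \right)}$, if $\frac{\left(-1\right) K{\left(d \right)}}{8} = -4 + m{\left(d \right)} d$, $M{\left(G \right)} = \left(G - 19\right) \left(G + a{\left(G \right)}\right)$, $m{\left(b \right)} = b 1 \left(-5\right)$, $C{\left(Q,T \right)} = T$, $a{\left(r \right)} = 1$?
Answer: $-50400$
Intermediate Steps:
$m{\left(b \right)} = - 5 b$ ($m{\left(b \right)} = b \left(-5\right) = - 5 b$)
$M{\left(G \right)} = \left(1 + G\right) \left(-19 + G\right)$ ($M{\left(G \right)} = \left(G - 19\right) \left(G + 1\right) = \left(-19 + G\right) \left(1 + G\right) = \left(1 + G\right) \left(-19 + G\right)$)
$K{\left(d \right)} = 32 + 40 d^{2}$ ($K{\left(d \right)} = - 8 \left(-4 + - 5 d d\right) = - 8 \left(-4 - 5 d^{2}\right) = 32 + 40 d^{2}$)
$M{\left(C{\left(3,4 \right)} \right)} K{\left(3 + 1 \right)} = \left(-19 + 4^{2} - 72\right) \left(32 + 40 \left(3 + 1\right)^{2}\right) = \left(-19 + 16 - 72\right) \left(32 + 40 \cdot 4^{2}\right) = - 75 \left(32 + 40 \cdot 16\right) = - 75 \left(32 + 640\right) = \left(-75\right) 672 = -50400$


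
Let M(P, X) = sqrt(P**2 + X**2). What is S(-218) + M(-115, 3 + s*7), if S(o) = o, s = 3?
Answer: -218 + sqrt(13801) ≈ -100.52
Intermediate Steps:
S(-218) + M(-115, 3 + s*7) = -218 + sqrt((-115)**2 + (3 + 3*7)**2) = -218 + sqrt(13225 + (3 + 21)**2) = -218 + sqrt(13225 + 24**2) = -218 + sqrt(13225 + 576) = -218 + sqrt(13801)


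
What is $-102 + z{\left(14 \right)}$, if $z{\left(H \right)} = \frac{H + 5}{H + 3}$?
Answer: $- \frac{1715}{17} \approx -100.88$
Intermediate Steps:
$z{\left(H \right)} = \frac{5 + H}{3 + H}$
$-102 + z{\left(14 \right)} = -102 + \frac{5 + 14}{3 + 14} = -102 + \frac{1}{17} \cdot 19 = -102 + \frac{19}{17} = - \frac{1715}{17}$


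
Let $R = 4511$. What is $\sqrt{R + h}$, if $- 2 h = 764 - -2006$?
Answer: $\sqrt{3126} \approx 55.911$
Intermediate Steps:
$h = -1385$ ($h = - \frac{764 - -2006}{2} = - \frac{764 + 2006}{2} = \left(- \frac{1}{2}\right) 2770 = -1385$)
$\sqrt{R + h} = \sqrt{4511 - 1385} = \sqrt{3126}$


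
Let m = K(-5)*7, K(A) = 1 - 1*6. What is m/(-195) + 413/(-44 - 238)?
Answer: -4711/3666 ≈ -1.2851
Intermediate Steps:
K(A) = -5 (K(A) = 1 - 6 = -5)
m = -35 (m = -5*7 = -35)
m/(-195) + 413/(-44 - 238) = -35/(-195) + 413/(-44 - 238) = -35*(-1/195) + 413/(-282) = 7/39 + 413*(-1/282) = 7/39 - 413/282 = -4711/3666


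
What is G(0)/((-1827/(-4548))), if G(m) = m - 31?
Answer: -46996/609 ≈ -77.169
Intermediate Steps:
G(m) = -31 + m
G(0)/((-1827/(-4548))) = (-31 + 0)/((-1827/(-4548))) = -31/((-1827*(-1/4548))) = -31/609/1516 = -31*1516/609 = -46996/609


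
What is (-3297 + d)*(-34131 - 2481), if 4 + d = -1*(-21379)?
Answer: -661871736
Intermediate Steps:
d = 21375 (d = -4 - 1*(-21379) = -4 + 21379 = 21375)
(-3297 + d)*(-34131 - 2481) = (-3297 + 21375)*(-34131 - 2481) = 18078*(-36612) = -661871736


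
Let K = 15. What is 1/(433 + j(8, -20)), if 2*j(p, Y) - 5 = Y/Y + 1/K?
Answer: 30/13081 ≈ 0.0022934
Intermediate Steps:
j(p, Y) = 91/30 (j(p, Y) = 5/2 + (Y/Y + 1/15)/2 = 5/2 + (1 + 1*(1/15))/2 = 5/2 + (1 + 1/15)/2 = 5/2 + (1/2)*(16/15) = 5/2 + 8/15 = 91/30)
1/(433 + j(8, -20)) = 1/(433 + 91/30) = 1/(13081/30) = 30/13081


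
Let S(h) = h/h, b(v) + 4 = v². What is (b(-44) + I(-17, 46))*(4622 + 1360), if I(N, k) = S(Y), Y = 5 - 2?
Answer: 11563206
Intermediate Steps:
Y = 3
b(v) = -4 + v²
S(h) = 1
I(N, k) = 1
(b(-44) + I(-17, 46))*(4622 + 1360) = ((-4 + (-44)²) + 1)*(4622 + 1360) = ((-4 + 1936) + 1)*5982 = (1932 + 1)*5982 = 1933*5982 = 11563206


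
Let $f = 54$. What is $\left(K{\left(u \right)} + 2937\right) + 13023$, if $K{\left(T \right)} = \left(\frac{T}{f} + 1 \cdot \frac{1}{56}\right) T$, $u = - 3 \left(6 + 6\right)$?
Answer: $\frac{223767}{14} \approx 15983.0$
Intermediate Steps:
$u = -36$ ($u = \left(-3\right) 12 = -36$)
$K{\left(T \right)} = T \left(\frac{1}{56} + \frac{T}{54}\right)$ ($K{\left(T \right)} = \left(\frac{T}{54} + 1 \cdot \frac{1}{56}\right) T = \left(T \frac{1}{54} + 1 \cdot \frac{1}{56}\right) T = \left(\frac{T}{54} + \frac{1}{56}\right) T = \left(\frac{1}{56} + \frac{T}{54}\right) T = T \left(\frac{1}{56} + \frac{T}{54}\right)$)
$\left(K{\left(u \right)} + 2937\right) + 13023 = \left(\frac{1}{1512} \left(-36\right) \left(27 + 28 \left(-36\right)\right) + 2937\right) + 13023 = \left(\frac{1}{1512} \left(-36\right) \left(27 - 1008\right) + 2937\right) + 13023 = \left(\frac{1}{1512} \left(-36\right) \left(-981\right) + 2937\right) + 13023 = \left(\frac{327}{14} + 2937\right) + 13023 = \frac{41445}{14} + 13023 = \frac{223767}{14}$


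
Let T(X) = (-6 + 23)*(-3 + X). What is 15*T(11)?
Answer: 2040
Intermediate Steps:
T(X) = -51 + 17*X (T(X) = 17*(-3 + X) = -51 + 17*X)
15*T(11) = 15*(-51 + 17*11) = 15*(-51 + 187) = 15*136 = 2040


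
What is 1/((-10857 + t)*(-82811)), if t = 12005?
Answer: -1/95067028 ≈ -1.0519e-8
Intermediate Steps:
1/((-10857 + t)*(-82811)) = 1/((-10857 + 12005)*(-82811)) = -1/82811/1148 = (1/1148)*(-1/82811) = -1/95067028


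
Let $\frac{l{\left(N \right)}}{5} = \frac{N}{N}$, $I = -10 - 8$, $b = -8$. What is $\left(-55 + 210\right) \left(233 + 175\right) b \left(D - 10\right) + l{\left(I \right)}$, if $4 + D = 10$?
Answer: $2023685$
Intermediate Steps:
$D = 6$ ($D = -4 + 10 = 6$)
$I = -18$
$l{\left(N \right)} = 5$ ($l{\left(N \right)} = 5 \frac{N}{N} = 5 \cdot 1 = 5$)
$\left(-55 + 210\right) \left(233 + 175\right) b \left(D - 10\right) + l{\left(I \right)} = \left(-55 + 210\right) \left(233 + 175\right) \left(- 8 \left(6 - 10\right)\right) + 5 = 155 \cdot 408 \left(\left(-8\right) \left(-4\right)\right) + 5 = 63240 \cdot 32 + 5 = 2023680 + 5 = 2023685$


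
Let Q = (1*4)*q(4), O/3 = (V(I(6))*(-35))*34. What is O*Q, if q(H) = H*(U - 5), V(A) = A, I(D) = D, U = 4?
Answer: 342720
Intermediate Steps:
q(H) = -H (q(H) = H*(4 - 5) = H*(-1) = -H)
O = -21420 (O = 3*((6*(-35))*34) = 3*(-210*34) = 3*(-7140) = -21420)
Q = -16 (Q = (1*4)*(-1*4) = 4*(-4) = -16)
O*Q = -21420*(-16) = 342720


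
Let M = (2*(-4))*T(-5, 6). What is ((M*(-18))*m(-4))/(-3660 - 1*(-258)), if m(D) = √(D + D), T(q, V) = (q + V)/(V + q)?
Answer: -16*I*√2/189 ≈ -0.11972*I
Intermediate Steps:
T(q, V) = 1 (T(q, V) = (V + q)/(V + q) = 1)
M = -8 (M = (2*(-4))*1 = -8*1 = -8)
m(D) = √2*√D (m(D) = √(2*D) = √2*√D)
((M*(-18))*m(-4))/(-3660 - 1*(-258)) = ((-8*(-18))*(√2*√(-4)))/(-3660 - 1*(-258)) = (144*(√2*(2*I)))/(-3660 + 258) = (144*(2*I*√2))/(-3402) = (288*I*√2)*(-1/3402) = -16*I*√2/189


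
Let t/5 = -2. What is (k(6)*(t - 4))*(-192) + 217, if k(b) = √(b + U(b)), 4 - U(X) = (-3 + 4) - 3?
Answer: 217 + 5376*√3 ≈ 9528.5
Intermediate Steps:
t = -10 (t = 5*(-2) = -10)
U(X) = 6 (U(X) = 4 - ((-3 + 4) - 3) = 4 - (1 - 3) = 4 - 1*(-2) = 4 + 2 = 6)
k(b) = √(6 + b) (k(b) = √(b + 6) = √(6 + b))
(k(6)*(t - 4))*(-192) + 217 = (√(6 + 6)*(-10 - 4))*(-192) + 217 = (√12*(-14))*(-192) + 217 = ((2*√3)*(-14))*(-192) + 217 = -28*√3*(-192) + 217 = 5376*√3 + 217 = 217 + 5376*√3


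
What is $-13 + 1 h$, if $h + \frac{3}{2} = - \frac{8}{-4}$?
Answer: $- \frac{25}{2} \approx -12.5$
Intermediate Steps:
$h = \frac{1}{2}$ ($h = - \frac{3}{2} - \frac{8}{-4} = - \frac{3}{2} - -2 = - \frac{3}{2} + 2 = \frac{1}{2} \approx 0.5$)
$-13 + 1 h = -13 + 1 \cdot \frac{1}{2} = -13 + \frac{1}{2} = - \frac{25}{2}$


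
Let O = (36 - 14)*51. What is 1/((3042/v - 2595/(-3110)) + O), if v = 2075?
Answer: 1290650/1451078349 ≈ 0.00088944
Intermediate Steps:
O = 1122 (O = 22*51 = 1122)
1/((3042/v - 2595/(-3110)) + O) = 1/((3042/2075 - 2595/(-3110)) + 1122) = 1/((3042*(1/2075) - 2595*(-1/3110)) + 1122) = 1/((3042/2075 + 519/622) + 1122) = 1/(2969049/1290650 + 1122) = 1/(1451078349/1290650) = 1290650/1451078349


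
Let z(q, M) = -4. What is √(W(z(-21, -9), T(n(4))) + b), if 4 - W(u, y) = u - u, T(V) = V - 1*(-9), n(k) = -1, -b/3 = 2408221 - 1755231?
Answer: I*√1958966 ≈ 1399.6*I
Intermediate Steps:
b = -1958970 (b = -3*(2408221 - 1755231) = -3*652990 = -1958970)
T(V) = 9 + V (T(V) = V + 9 = 9 + V)
W(u, y) = 4 (W(u, y) = 4 - (u - u) = 4 - 1*0 = 4 + 0 = 4)
√(W(z(-21, -9), T(n(4))) + b) = √(4 - 1958970) = √(-1958966) = I*√1958966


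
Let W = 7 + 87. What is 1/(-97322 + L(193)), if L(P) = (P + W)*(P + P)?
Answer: 1/13460 ≈ 7.4294e-5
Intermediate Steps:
W = 94
L(P) = 2*P*(94 + P) (L(P) = (P + 94)*(P + P) = (94 + P)*(2*P) = 2*P*(94 + P))
1/(-97322 + L(193)) = 1/(-97322 + 2*193*(94 + 193)) = 1/(-97322 + 2*193*287) = 1/(-97322 + 110782) = 1/13460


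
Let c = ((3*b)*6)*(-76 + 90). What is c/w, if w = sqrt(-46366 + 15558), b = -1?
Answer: 63*I*sqrt(7702)/3851 ≈ 1.4357*I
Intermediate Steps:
w = 2*I*sqrt(7702) (w = sqrt(-30808) = 2*I*sqrt(7702) ≈ 175.52*I)
c = -252 (c = ((3*(-1))*6)*(-76 + 90) = -3*6*14 = -18*14 = -252)
c/w = -252*(-I*sqrt(7702)/15404) = -(-63)*I*sqrt(7702)/3851 = 63*I*sqrt(7702)/3851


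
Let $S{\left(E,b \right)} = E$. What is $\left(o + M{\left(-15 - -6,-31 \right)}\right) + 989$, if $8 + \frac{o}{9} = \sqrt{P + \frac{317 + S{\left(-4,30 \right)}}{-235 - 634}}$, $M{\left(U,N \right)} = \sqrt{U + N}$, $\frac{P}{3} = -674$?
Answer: $917 + 2 i \sqrt{10} + \frac{117 i \sqrt{9036731}}{869} \approx 917.0 + 411.06 i$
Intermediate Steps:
$P = -2022$ ($P = 3 \left(-674\right) = -2022$)
$M{\left(U,N \right)} = \sqrt{N + U}$
$o = -72 + \frac{117 i \sqrt{9036731}}{869}$ ($o = -72 + 9 \sqrt{-2022 + \frac{317 - 4}{-235 - 634}} = -72 + 9 \sqrt{-2022 + \frac{313}{-869}} = -72 + 9 \sqrt{-2022 + 313 \left(- \frac{1}{869}\right)} = -72 + 9 \sqrt{-2022 - \frac{313}{869}} = -72 + 9 \sqrt{- \frac{1757431}{869}} = -72 + 9 \frac{13 i \sqrt{9036731}}{869} = -72 + \frac{117 i \sqrt{9036731}}{869} \approx -72.0 + 404.74 i$)
$\left(o + M{\left(-15 - -6,-31 \right)}\right) + 989 = \left(\left(-72 + \frac{117 i \sqrt{9036731}}{869}\right) + \sqrt{-31 - 9}\right) + 989 = \left(\left(-72 + \frac{117 i \sqrt{9036731}}{869}\right) + \sqrt{-40}\right) + 989 = \left(\left(-72 + \frac{117 i \sqrt{9036731}}{869}\right) + 2 i \sqrt{10}\right) + 989 = \left(-72 + 2 i \sqrt{10} + \frac{117 i \sqrt{9036731}}{869}\right) + 989 = 917 + 2 i \sqrt{10} + \frac{117 i \sqrt{9036731}}{869}$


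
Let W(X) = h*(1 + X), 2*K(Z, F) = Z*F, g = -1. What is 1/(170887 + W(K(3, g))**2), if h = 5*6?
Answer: 1/171112 ≈ 5.8441e-6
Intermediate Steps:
h = 30
K(Z, F) = F*Z/2 (K(Z, F) = (Z*F)/2 = (F*Z)/2 = F*Z/2)
W(X) = 30 + 30*X (W(X) = 30*(1 + X) = 30 + 30*X)
1/(170887 + W(K(3, g))**2) = 1/(170887 + (30 + 30*((1/2)*(-1)*3))**2) = 1/(170887 + (30 + 30*(-3/2))**2) = 1/(170887 + (30 - 45)**2) = 1/(170887 + (-15)**2) = 1/(170887 + 225) = 1/171112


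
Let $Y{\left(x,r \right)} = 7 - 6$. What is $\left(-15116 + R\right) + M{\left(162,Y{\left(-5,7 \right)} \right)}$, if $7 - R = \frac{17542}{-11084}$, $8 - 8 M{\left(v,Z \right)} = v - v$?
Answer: $- \frac{83719765}{5542} \approx -15106.0$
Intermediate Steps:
$Y{\left(x,r \right)} = 1$ ($Y{\left(x,r \right)} = 7 - 6 = 1$)
$M{\left(v,Z \right)} = 1$ ($M{\left(v,Z \right)} = 1 - \frac{v - v}{8} = 1 - 0 = 1 + 0 = 1$)
$R = \frac{47565}{5542}$ ($R = 7 - \frac{17542}{-11084} = 7 - 17542 \left(- \frac{1}{11084}\right) = 7 - - \frac{8771}{5542} = 7 + \frac{8771}{5542} = \frac{47565}{5542} \approx 8.5826$)
$\left(-15116 + R\right) + M{\left(162,Y{\left(-5,7 \right)} \right)} = \left(-15116 + \frac{47565}{5542}\right) + 1 = - \frac{83725307}{5542} + 1 = - \frac{83719765}{5542}$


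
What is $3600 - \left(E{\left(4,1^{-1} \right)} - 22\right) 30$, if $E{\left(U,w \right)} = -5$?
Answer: $4410$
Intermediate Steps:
$3600 - \left(E{\left(4,1^{-1} \right)} - 22\right) 30 = 3600 - \left(-5 - 22\right) 30 = 3600 - \left(-27\right) 30 = 3600 - -810 = 3600 + 810 = 4410$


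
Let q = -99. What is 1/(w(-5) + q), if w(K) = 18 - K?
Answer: -1/76 ≈ -0.013158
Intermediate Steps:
1/(w(-5) + q) = 1/((18 - 1*(-5)) - 99) = 1/((18 + 5) - 99) = 1/(23 - 99) = 1/(-76) = -1/76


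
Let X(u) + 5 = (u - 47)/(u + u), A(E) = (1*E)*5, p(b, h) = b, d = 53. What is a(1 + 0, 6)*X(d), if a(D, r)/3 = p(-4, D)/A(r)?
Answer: 524/265 ≈ 1.9774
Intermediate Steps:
A(E) = 5*E (A(E) = E*5 = 5*E)
X(u) = -5 + (-47 + u)/(2*u) (X(u) = -5 + (u - 47)/(u + u) = -5 + (-47 + u)/((2*u)) = -5 + (-47 + u)*(1/(2*u)) = -5 + (-47 + u)/(2*u))
a(D, r) = -12/(5*r) (a(D, r) = 3*(-4*1/(5*r)) = 3*(-4/(5*r)) = -12/(5*r))
a(1 + 0, 6)*X(d) = (-12/5/6)*((½)*(-47 - 9*53)/53) = (-12/5*⅙)*((½)*(1/53)*(-47 - 477)) = -(-524)/(5*53) = -⅖*(-262/53) = 524/265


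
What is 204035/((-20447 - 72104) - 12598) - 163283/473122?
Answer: -113702491437/49748305178 ≈ -2.2856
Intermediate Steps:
204035/((-20447 - 72104) - 12598) - 163283/473122 = 204035/(-92551 - 12598) - 163283*1/473122 = 204035/(-105149) - 163283/473122 = 204035*(-1/105149) - 163283/473122 = -204035/105149 - 163283/473122 = -113702491437/49748305178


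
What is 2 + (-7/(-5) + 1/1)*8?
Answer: 106/5 ≈ 21.200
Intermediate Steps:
2 + (-7/(-5) + 1/1)*8 = 2 + (-7*(-⅕) + 1*1)*8 = 2 + (7/5 + 1)*8 = 2 + (12/5)*8 = 2 + 96/5 = 106/5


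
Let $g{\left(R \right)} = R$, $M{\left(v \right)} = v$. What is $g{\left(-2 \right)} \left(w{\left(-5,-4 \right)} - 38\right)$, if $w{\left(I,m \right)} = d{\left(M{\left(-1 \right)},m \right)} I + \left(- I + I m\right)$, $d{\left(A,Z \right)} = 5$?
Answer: $76$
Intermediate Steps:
$w{\left(I,m \right)} = 4 I + I m$ ($w{\left(I,m \right)} = 5 I + \left(- I + I m\right) = 4 I + I m$)
$g{\left(-2 \right)} \left(w{\left(-5,-4 \right)} - 38\right) = - 2 \left(- 5 \left(4 - 4\right) - 38\right) = - 2 \left(\left(-5\right) 0 - 38\right) = - 2 \left(0 - 38\right) = \left(-2\right) \left(-38\right) = 76$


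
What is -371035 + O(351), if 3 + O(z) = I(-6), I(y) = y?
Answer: -371044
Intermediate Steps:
O(z) = -9 (O(z) = -3 - 6 = -9)
-371035 + O(351) = -371035 - 9 = -371044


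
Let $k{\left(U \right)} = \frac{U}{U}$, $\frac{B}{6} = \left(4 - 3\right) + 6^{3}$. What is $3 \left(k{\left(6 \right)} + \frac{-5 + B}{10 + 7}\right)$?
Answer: $\frac{3942}{17} \approx 231.88$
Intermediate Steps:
$B = 1302$ ($B = 6 \left(\left(4 - 3\right) + 6^{3}\right) = 6 \left(1 + 216\right) = 6 \cdot 217 = 1302$)
$k{\left(U \right)} = 1$
$3 \left(k{\left(6 \right)} + \frac{-5 + B}{10 + 7}\right) = 3 \left(1 + \frac{-5 + 1302}{10 + 7}\right) = 3 \left(1 + \frac{1297}{17}\right) = 3 \cdot \frac{1314}{17} = \frac{3942}{17}$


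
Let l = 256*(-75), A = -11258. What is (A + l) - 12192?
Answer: -42650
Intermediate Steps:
l = -19200
(A + l) - 12192 = (-11258 - 19200) - 12192 = -30458 - 12192 = -42650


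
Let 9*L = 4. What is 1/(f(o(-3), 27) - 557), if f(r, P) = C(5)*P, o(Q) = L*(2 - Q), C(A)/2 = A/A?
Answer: -1/503 ≈ -0.0019881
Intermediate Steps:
L = 4/9 (L = (⅑)*4 = 4/9 ≈ 0.44444)
C(A) = 2 (C(A) = 2*(A/A) = 2*1 = 2)
o(Q) = 8/9 - 4*Q/9 (o(Q) = 4*(2 - Q)/9 = 8/9 - 4*Q/9)
f(r, P) = 2*P
1/(f(o(-3), 27) - 557) = 1/(2*27 - 557) = 1/(54 - 557) = 1/(-503) = -1/503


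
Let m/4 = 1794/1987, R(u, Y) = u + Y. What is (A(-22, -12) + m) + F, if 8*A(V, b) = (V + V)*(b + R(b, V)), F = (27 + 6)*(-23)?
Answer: -998246/1987 ≈ -502.39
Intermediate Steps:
R(u, Y) = Y + u
m = 7176/1987 (m = 4*(1794/1987) = 7176/1987 ≈ 3.6115)
F = -759 (F = 33*(-23) = -759)
A(V, b) = V*(V + 2*b)/4 (A(V, b) = ((V + V)*(b + (V + b)))/8 = ((2*V)*(V + 2*b))/8 = (2*V*(V + 2*b))/8 = V*(V + 2*b)/4)
(A(-22, -12) + m) + F = ((¼)*(-22)*(-22 + 2*(-12)) + 7176/1987) - 759 = ((¼)*(-22)*(-22 - 24) + 7176/1987) - 759 = ((¼)*(-22)*(-46) + 7176/1987) - 759 = (253 + 7176/1987) - 759 = 509887/1987 - 759 = -998246/1987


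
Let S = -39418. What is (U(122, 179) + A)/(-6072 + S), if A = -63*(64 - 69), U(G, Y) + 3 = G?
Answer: -217/22745 ≈ -0.0095406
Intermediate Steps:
U(G, Y) = -3 + G
A = 315 (A = -63*(-5) = 315)
(U(122, 179) + A)/(-6072 + S) = ((-3 + 122) + 315)/(-6072 - 39418) = (119 + 315)/(-45490) = 434*(-1/45490) = -217/22745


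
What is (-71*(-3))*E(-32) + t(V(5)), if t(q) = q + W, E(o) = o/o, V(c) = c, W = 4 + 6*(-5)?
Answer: 192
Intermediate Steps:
W = -26 (W = 4 - 30 = -26)
E(o) = 1
t(q) = -26 + q (t(q) = q - 26 = -26 + q)
(-71*(-3))*E(-32) + t(V(5)) = -71*(-3)*1 + (-26 + 5) = 213*1 - 21 = 213 - 21 = 192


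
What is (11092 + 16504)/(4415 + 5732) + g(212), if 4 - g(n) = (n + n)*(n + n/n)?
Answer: -916327680/10147 ≈ -90305.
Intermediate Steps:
g(n) = 4 - 2*n*(1 + n) (g(n) = 4 - (n + n)*(n + n/n) = 4 - 2*n*(n + 1) = 4 - 2*n*(1 + n))
(11092 + 16504)/(4415 + 5732) + g(212) = (11092 + 16504)/(4415 + 5732) + (4 - 2*212 - 2*212**2) = 27596/10147 + (4 - 424 - 2*44944) = 27596*(1/10147) + (4 - 424 - 89888) = 27596/10147 - 90308 = -916327680/10147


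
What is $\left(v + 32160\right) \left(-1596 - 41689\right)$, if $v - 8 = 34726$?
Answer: $-2895506790$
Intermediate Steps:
$v = 34734$ ($v = 8 + 34726 = 34734$)
$\left(v + 32160\right) \left(-1596 - 41689\right) = \left(34734 + 32160\right) \left(-1596 - 41689\right) = 66894 \left(-43285\right) = -2895506790$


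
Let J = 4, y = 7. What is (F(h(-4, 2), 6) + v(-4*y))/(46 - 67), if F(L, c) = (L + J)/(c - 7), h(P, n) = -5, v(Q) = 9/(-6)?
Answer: 1/42 ≈ 0.023810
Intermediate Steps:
v(Q) = -3/2 (v(Q) = 9*(-1/6) = -3/2)
F(L, c) = (4 + L)/(-7 + c) (F(L, c) = (L + 4)/(c - 7) = (4 + L)/(-7 + c))
(F(h(-4, 2), 6) + v(-4*y))/(46 - 67) = ((4 - 5)/(-7 + 6) - 3/2)/(46 - 67) = (-1/(-1) - 3/2)/(-21) = -(-1*(-1) - 3/2)/21 = -(1 - 3/2)/21 = -1/21*(-1/2) = 1/42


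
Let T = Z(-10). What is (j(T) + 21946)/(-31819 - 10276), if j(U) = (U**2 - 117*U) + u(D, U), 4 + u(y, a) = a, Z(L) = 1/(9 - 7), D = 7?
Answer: -87537/168380 ≈ -0.51988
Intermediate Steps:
Z(L) = 1/2
u(y, a) = -4 + a
T = 1/2 ≈ 0.50000
j(U) = -4 + U**2 - 116*U (j(U) = (U**2 - 117*U) + (-4 + U) = -4 + U**2 - 116*U)
(j(T) + 21946)/(-31819 - 10276) = ((-4 + (1/2)**2 - 116*1/2) + 21946)/(-31819 - 10276) = ((-4 + 1/4 - 58) + 21946)/(-42095) = (-247/4 + 21946)*(-1/42095) = (87537/4)*(-1/42095) = -87537/168380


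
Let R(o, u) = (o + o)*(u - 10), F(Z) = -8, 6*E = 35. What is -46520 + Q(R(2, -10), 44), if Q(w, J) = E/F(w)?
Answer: -2232995/48 ≈ -46521.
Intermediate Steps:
E = 35/6 (E = (1/6)*35 = 35/6 ≈ 5.8333)
R(o, u) = 2*o*(-10 + u) (R(o, u) = (2*o)*(-10 + u) = 2*o*(-10 + u))
Q(w, J) = -35/48 (Q(w, J) = (35/6)/(-8) = (35/6)*(-1/8) = -35/48)
-46520 + Q(R(2, -10), 44) = -46520 - 35/48 = -2232995/48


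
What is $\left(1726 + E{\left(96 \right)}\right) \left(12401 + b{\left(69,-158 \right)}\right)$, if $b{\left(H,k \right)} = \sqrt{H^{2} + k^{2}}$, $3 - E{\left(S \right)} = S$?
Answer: $20250833 + 8165 \sqrt{1189} \approx 2.0532 \cdot 10^{7}$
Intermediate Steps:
$E{\left(S \right)} = 3 - S$
$\left(1726 + E{\left(96 \right)}\right) \left(12401 + b{\left(69,-158 \right)}\right) = \left(1726 + \left(3 - 96\right)\right) \left(12401 + \sqrt{69^{2} + \left(-158\right)^{2}}\right) = \left(1726 + \left(3 - 96\right)\right) \left(12401 + \sqrt{4761 + 24964}\right) = \left(1726 - 93\right) \left(12401 + \sqrt{29725}\right) = 1633 \left(12401 + 5 \sqrt{1189}\right) = 20250833 + 8165 \sqrt{1189}$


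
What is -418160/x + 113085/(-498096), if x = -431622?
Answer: 2953219435/3981281328 ≈ 0.74178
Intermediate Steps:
-418160/x + 113085/(-498096) = -418160/(-431622) + 113085/(-498096) = -418160*(-1/431622) + 113085*(-1/498096) = 209080/215811 - 12565/55344 = 2953219435/3981281328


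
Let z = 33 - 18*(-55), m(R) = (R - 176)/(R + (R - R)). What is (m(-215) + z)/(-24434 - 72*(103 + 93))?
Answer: -110168/4143695 ≈ -0.026587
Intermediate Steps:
m(R) = (-176 + R)/R (m(R) = (-176 + R)/(R + 0) = (-176 + R)/R)
z = 1023 (z = 33 + 990 = 1023)
(m(-215) + z)/(-24434 - 72*(103 + 93)) = ((-176 - 215)/(-215) + 1023)/(-24434 - 72*(103 + 93)) = (-1/215*(-391) + 1023)/(-24434 - 72*196) = (391/215 + 1023)/(-24434 - 14112) = (220336/215)/(-38546) = (220336/215)*(-1/38546) = -110168/4143695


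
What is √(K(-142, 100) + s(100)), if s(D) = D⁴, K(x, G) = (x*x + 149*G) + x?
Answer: √100034922 ≈ 10002.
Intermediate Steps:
K(x, G) = x + x² + 149*G (K(x, G) = (x² + 149*G) + x = x + x² + 149*G)
√(K(-142, 100) + s(100)) = √((-142 + (-142)² + 149*100) + 100⁴) = √((-142 + 20164 + 14900) + 100000000) = √(34922 + 100000000) = √100034922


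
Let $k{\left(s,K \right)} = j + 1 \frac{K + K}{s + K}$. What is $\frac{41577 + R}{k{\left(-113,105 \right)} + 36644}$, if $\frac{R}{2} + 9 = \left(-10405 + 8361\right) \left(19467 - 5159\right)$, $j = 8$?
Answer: $- \frac{33399740}{20929} \approx -1595.9$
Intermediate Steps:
$R = -58491122$ ($R = -18 + 2 \left(-10405 + 8361\right) \left(19467 - 5159\right) = -18 + 2 \left(\left(-2044\right) 14308\right) = -18 + 2 \left(-29245552\right) = -18 - 58491104 = -58491122$)
$k{\left(s,K \right)} = 8 + \frac{2 K}{K + s}$ ($k{\left(s,K \right)} = 8 + 1 \frac{K + K}{s + K} = 8 + 1 \frac{2 K}{K + s} = 8 + \frac{2 K}{K + s}$)
$\frac{41577 + R}{k{\left(-113,105 \right)} + 36644} = \frac{41577 - 58491122}{\frac{2 \left(4 \left(-113\right) + 5 \cdot 105\right)}{105 - 113} + 36644} = - \frac{58449545}{\frac{2 \left(-452 + 525\right)}{-8} + 36644} = - \frac{58449545}{2 \left(- \frac{1}{8}\right) 73 + 36644} = - \frac{58449545}{- \frac{73}{4} + 36644} = - \frac{58449545}{\frac{146503}{4}} = \left(-58449545\right) \frac{4}{146503} = - \frac{33399740}{20929}$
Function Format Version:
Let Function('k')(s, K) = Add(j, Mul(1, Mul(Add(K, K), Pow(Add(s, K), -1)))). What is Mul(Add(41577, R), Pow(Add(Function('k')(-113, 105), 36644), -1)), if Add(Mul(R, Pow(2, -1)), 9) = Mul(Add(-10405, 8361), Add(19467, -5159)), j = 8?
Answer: Rational(-33399740, 20929) ≈ -1595.9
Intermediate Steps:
R = -58491122 (R = Add(-18, Mul(2, Mul(Add(-10405, 8361), Add(19467, -5159)))) = Add(-18, Mul(2, Mul(-2044, 14308))) = Add(-18, Mul(2, -29245552)) = Add(-18, -58491104) = -58491122)
Function('k')(s, K) = Add(8, Mul(2, K, Pow(Add(K, s), -1))) (Function('k')(s, K) = Add(8, Mul(1, Mul(Add(K, K), Pow(Add(s, K), -1)))) = Add(8, Mul(1, Mul(Mul(2, K), Pow(Add(K, s), -1)))) = Add(8, Mul(1, Mul(2, K, Pow(Add(K, s), -1)))) = Add(8, Mul(2, K, Pow(Add(K, s), -1))))
Mul(Add(41577, R), Pow(Add(Function('k')(-113, 105), 36644), -1)) = Mul(Add(41577, -58491122), Pow(Add(Mul(2, Pow(Add(105, -113), -1), Add(Mul(4, -113), Mul(5, 105))), 36644), -1)) = Mul(-58449545, Pow(Add(Mul(2, Pow(-8, -1), Add(-452, 525)), 36644), -1)) = Mul(-58449545, Pow(Add(Mul(2, Rational(-1, 8), 73), 36644), -1)) = Mul(-58449545, Pow(Add(Rational(-73, 4), 36644), -1)) = Mul(-58449545, Pow(Rational(146503, 4), -1)) = Mul(-58449545, Rational(4, 146503)) = Rational(-33399740, 20929)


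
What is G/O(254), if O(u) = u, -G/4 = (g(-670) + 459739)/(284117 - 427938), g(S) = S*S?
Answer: 1817278/18265267 ≈ 0.099494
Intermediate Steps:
g(S) = S²
G = 3634556/143821 (G = -4*((-670)² + 459739)/(284117 - 427938) = -4*(448900 + 459739)/(-143821) = -3634556*(-1)/143821 = -4*(-908639/143821) = 3634556/143821 ≈ 25.271)
G/O(254) = (3634556/143821)/254 = (3634556/143821)*(1/254) = 1817278/18265267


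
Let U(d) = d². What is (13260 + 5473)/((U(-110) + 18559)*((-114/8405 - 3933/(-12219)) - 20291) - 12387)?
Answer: -641297373145/21296861802352993 ≈ -3.0112e-5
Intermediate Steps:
(13260 + 5473)/((U(-110) + 18559)*((-114/8405 - 3933/(-12219)) - 20291) - 12387) = (13260 + 5473)/(((-110)² + 18559)*((-114/8405 - 3933/(-12219)) - 20291) - 12387) = 18733/((12100 + 18559)*((-114*1/8405 - 3933*(-1/12219)) - 20291) - 12387) = 18733/(30659*((-114/8405 + 1311/4073) - 20291) - 12387) = 18733/(30659*(10554633/34233565 - 20291) - 12387) = 18733/(30659*(-694622712782/34233565) - 12387) = 18733/(-21296437751183338/34233565 - 12387) = 18733/(-21296861802352993/34233565) = 18733*(-34233565/21296861802352993) = -641297373145/21296861802352993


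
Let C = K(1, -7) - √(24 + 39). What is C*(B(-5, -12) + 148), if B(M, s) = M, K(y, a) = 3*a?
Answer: -3003 - 429*√7 ≈ -4138.0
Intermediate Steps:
C = -21 - 3*√7 (C = 3*(-7) - √(24 + 39) = -21 - √63 = -21 - 3*√7 ≈ -28.937)
C*(B(-5, -12) + 148) = (-21 - 3*√7)*(-5 + 148) = (-21 - 3*√7)*143 = -3003 - 429*√7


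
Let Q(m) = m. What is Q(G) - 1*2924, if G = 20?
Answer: -2904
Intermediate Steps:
Q(G) - 1*2924 = 20 - 1*2924 = 20 - 2924 = -2904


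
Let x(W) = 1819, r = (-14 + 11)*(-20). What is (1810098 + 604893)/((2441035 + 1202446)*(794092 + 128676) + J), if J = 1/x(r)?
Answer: 1464289543/2038545827189051 ≈ 7.1830e-7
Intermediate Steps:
r = 60 (r = -3*(-20) = 60)
J = 1/1819 ≈ 0.00054975
(1810098 + 604893)/((2441035 + 1202446)*(794092 + 128676) + J) = (1810098 + 604893)/((2441035 + 1202446)*(794092 + 128676) + 1/1819) = 2414991/(3643481*922768 + 1/1819) = 2414991/(3362087675408 + 1/1819) = 2414991/(6115637481567153/1819) = 2414991*(1819/6115637481567153) = 1464289543/2038545827189051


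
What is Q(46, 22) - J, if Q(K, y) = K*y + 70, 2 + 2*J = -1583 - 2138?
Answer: 5887/2 ≈ 2943.5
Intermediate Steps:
J = -3723/2 (J = -1 + (-1583 - 2138)/2 = -1 + (½)*(-3721) = -1 - 3721/2 = -3723/2 ≈ -1861.5)
Q(K, y) = 70 + K*y
Q(46, 22) - J = (70 + 46*22) - 1*(-3723/2) = (70 + 1012) + 3723/2 = 1082 + 3723/2 = 5887/2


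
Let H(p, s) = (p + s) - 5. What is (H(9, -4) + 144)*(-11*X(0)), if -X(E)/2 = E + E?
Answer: 0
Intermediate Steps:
H(p, s) = -5 + p + s
X(E) = -4*E (X(E) = -2*(E + E) = -4*E)
(H(9, -4) + 144)*(-11*X(0)) = ((-5 + 9 - 4) + 144)*(-(-44)*0) = (0 + 144)*(-11*0) = 144*0 = 0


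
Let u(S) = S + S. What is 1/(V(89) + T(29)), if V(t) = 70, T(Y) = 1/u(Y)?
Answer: 58/4061 ≈ 0.014282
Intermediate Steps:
u(S) = 2*S
T(Y) = 1/(2*Y)
1/(V(89) + T(29)) = 1/(70 + (1/2)/29) = 1/(70 + (1/2)*(1/29)) = 1/(70 + 1/58) = 1/(4061/58) = 58/4061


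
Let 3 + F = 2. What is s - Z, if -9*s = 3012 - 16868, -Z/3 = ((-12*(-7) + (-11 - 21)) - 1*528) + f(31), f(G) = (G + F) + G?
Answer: 2651/9 ≈ 294.56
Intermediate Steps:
F = -1 (F = -3 + 2 = -1)
f(G) = -1 + 2*G (f(G) = (G - 1) + G = (-1 + G) + G = -1 + 2*G)
Z = 1245 (Z = -3*(((-12*(-7) + (-11 - 21)) - 1*528) + (-1 + 2*31)) = -3*(((84 - 32) - 528) + (-1 + 62)) = -3*((52 - 528) + 61) = -3*(-476 + 61) = -3*(-415) = 1245)
s = 13856/9 (s = -(3012 - 16868)/9 = -1/9*(-13856) = 13856/9 ≈ 1539.6)
s - Z = 13856/9 - 1*1245 = 13856/9 - 1245 = 2651/9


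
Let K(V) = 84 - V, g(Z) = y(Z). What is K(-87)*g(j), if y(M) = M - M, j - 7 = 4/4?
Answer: 0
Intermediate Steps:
j = 8 (j = 7 + 4/4 = 7 + 4*(¼) = 7 + 1 = 8)
y(M) = 0
g(Z) = 0
K(-87)*g(j) = (84 - 1*(-87))*0 = (84 + 87)*0 = 171*0 = 0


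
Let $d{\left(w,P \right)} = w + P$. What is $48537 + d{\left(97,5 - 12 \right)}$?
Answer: $48627$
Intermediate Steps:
$d{\left(w,P \right)} = P + w$
$48537 + d{\left(97,5 - 12 \right)} = 48537 + \left(\left(5 - 12\right) + 97\right) = 48537 + \left(-7 + 97\right) = 48537 + 90 = 48627$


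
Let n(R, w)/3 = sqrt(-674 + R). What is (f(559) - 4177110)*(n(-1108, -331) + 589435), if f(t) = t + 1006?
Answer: -2461212367075 - 112739715*I*sqrt(22) ≈ -2.4612e+12 - 5.288e+8*I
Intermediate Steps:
f(t) = 1006 + t
n(R, w) = 3*sqrt(-674 + R)
(f(559) - 4177110)*(n(-1108, -331) + 589435) = ((1006 + 559) - 4177110)*(3*sqrt(-674 - 1108) + 589435) = (1565 - 4177110)*(3*sqrt(-1782) + 589435) = -4175545*(3*(9*I*sqrt(22)) + 589435) = -4175545*(27*I*sqrt(22) + 589435) = -4175545*(589435 + 27*I*sqrt(22)) = -2461212367075 - 112739715*I*sqrt(22)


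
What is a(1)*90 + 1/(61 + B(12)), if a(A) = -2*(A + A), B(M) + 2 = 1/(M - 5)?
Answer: -149033/414 ≈ -359.98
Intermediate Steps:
B(M) = -2 + 1/(-5 + M) (B(M) = -2 + 1/(M - 5) = -2 + 1/(-5 + M))
a(A) = -4*A
a(1)*90 + 1/(61 + B(12)) = -4*1*90 + 1/(61 + (11 - 2*12)/(-5 + 12)) = -4*90 + 1/(61 + (11 - 24)/7) = -360 + 1/(61 + (⅐)*(-13)) = -360 + 1/(61 - 13/7) = -360 + 1/(414/7) = -360 + 7/414 = -149033/414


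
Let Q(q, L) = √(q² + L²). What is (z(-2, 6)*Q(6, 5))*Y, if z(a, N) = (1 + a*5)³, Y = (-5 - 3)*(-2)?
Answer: -11664*√61 ≈ -91099.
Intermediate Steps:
Y = 16 (Y = -8*(-2) = 16)
z(a, N) = (1 + 5*a)³
Q(q, L) = √(L² + q²)
(z(-2, 6)*Q(6, 5))*Y = ((1 + 5*(-2))³*√(5² + 6²))*16 = ((1 - 10)³*√(25 + 36))*16 = ((-9)³*√61)*16 = -729*√61*16 = -11664*√61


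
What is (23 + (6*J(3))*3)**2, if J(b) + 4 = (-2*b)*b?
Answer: 139129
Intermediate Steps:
J(b) = -4 - 2*b**2 (J(b) = -4 + (-2*b)*b = -4 - 2*b**2)
(23 + (6*J(3))*3)**2 = (23 + (6*(-4 - 2*3**2))*3)**2 = (23 + (6*(-4 - 2*9))*3)**2 = (23 + (6*(-4 - 18))*3)**2 = (23 + (6*(-22))*3)**2 = (23 - 132*3)**2 = (23 - 396)**2 = (-373)**2 = 139129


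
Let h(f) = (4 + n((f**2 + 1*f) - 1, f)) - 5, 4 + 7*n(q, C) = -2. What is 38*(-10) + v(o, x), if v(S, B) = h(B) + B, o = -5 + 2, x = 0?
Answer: -2673/7 ≈ -381.86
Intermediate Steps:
n(q, C) = -6/7 (n(q, C) = -4/7 + (1/7)*(-2) = -4/7 - 2/7 = -6/7)
o = -3
h(f) = -13/7 (h(f) = (4 - 6/7) - 5 = 22/7 - 5 = -13/7)
v(S, B) = -13/7 + B
38*(-10) + v(o, x) = 38*(-10) + (-13/7 + 0) = -380 - 13/7 = -2673/7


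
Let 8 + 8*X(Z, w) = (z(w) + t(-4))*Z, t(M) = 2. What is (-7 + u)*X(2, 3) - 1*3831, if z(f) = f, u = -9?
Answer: -3835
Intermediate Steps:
X(Z, w) = -1 + Z*(2 + w)/8 (X(Z, w) = -1 + ((w + 2)*Z)/8 = -1 + ((2 + w)*Z)/8 = -1 + (Z*(2 + w))/8 = -1 + Z*(2 + w)/8)
(-7 + u)*X(2, 3) - 1*3831 = (-7 - 9)*(-1 + (¼)*2 + (⅛)*2*3) - 1*3831 = -16*(-1 + ½ + ¾) - 3831 = -16*¼ - 3831 = -4 - 3831 = -3835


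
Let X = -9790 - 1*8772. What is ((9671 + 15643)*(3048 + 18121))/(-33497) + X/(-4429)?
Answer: -55180363000/3450191 ≈ -15993.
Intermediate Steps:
X = -18562 (X = -9790 - 8772 = -18562)
((9671 + 15643)*(3048 + 18121))/(-33497) + X/(-4429) = ((9671 + 15643)*(3048 + 18121))/(-33497) - 18562/(-4429) = (25314*21169)*(-1/33497) - 18562*(-1/4429) = 535872066*(-1/33497) + 18562/4429 = -535872066/33497 + 18562/4429 = -55180363000/3450191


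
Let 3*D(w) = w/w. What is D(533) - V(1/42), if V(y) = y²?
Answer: 587/1764 ≈ 0.33277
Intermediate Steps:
D(w) = ⅓ (D(w) = (w/w)/3 = (⅓)*1 = ⅓)
D(533) - V(1/42) = ⅓ - (1/42)² = ⅓ - 1*1/1764 = ⅓ - 1/1764 = 587/1764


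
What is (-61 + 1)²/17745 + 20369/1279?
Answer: 24403487/1513057 ≈ 16.129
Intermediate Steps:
(-61 + 1)²/17745 + 20369/1279 = (-60)²*(1/17745) + 20369*(1/1279) = 3600*(1/17745) + 20369/1279 = 240/1183 + 20369/1279 = 24403487/1513057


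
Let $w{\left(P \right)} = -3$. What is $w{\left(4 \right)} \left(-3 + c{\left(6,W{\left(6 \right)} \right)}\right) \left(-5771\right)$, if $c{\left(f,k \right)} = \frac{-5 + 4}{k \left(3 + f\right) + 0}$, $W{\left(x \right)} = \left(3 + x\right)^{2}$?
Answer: $- \frac{12626948}{243} \approx -51963.0$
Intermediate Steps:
$c{\left(f,k \right)} = - \frac{1}{k \left(3 + f\right)}$
$w{\left(4 \right)} \left(-3 + c{\left(6,W{\left(6 \right)} \right)}\right) \left(-5771\right) = - 3 \left(-3 - \frac{1}{\left(3 + 6\right)^{2} \left(3 + 6\right)}\right) \left(-5771\right) = - 3 \left(-3 - \frac{1}{9^{2} \cdot 9}\right) \left(-5771\right) = - 3 \left(-3 - \frac{1}{81} \cdot \frac{1}{9}\right) \left(-5771\right) = - 3 \left(-3 - \frac{1}{729}\right) \left(-5771\right) = \left(-3\right) \left(- \frac{2188}{729}\right) \left(-5771\right) = \frac{2188}{243} \left(-5771\right) = - \frac{12626948}{243}$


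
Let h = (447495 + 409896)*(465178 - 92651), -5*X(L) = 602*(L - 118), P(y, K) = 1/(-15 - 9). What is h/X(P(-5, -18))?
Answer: 19164077823420/852733 ≈ 2.2474e+7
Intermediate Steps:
P(y, K) = -1/24 (P(y, K) = 1/(-24) = -1/24)
X(L) = 71036/5 - 602*L/5 (X(L) = -602*(L - 118)/5 = -602*(-118 + L)/5 = -(-71036 + 602*L)/5 = 71036/5 - 602*L/5)
h = 319401297057 (h = 857391*372527 = 319401297057)
h/X(P(-5, -18)) = 319401297057/(71036/5 - 602/5*(-1/24)) = 319401297057/(71036/5 + 301/60) = 319401297057/(852733/60) = 319401297057*(60/852733) = 19164077823420/852733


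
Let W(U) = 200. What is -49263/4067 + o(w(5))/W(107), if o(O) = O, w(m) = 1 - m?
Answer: -2467217/203350 ≈ -12.133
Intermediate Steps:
-49263/4067 + o(w(5))/W(107) = -49263/4067 + (1 - 1*5)/200 = -49263*1/4067 + (1 - 5)*(1/200) = -49263/4067 - 4*1/200 = -49263/4067 - 1/50 = -2467217/203350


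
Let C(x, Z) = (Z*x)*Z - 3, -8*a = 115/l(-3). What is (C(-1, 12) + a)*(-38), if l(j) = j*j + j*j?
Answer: 404377/72 ≈ 5616.3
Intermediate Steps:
l(j) = 2*j**2 (l(j) = j**2 + j**2 = 2*j**2)
a = -115/144 (a = -115/(8*(2*(-3)**2)) = -115/(8*(2*9)) = -115/(8*18) = -1/8*115/18 = -115/144 ≈ -0.79861)
C(x, Z) = -3 + x*Z**2 (C(x, Z) = x*Z**2 - 3 = -3 + x*Z**2)
(C(-1, 12) + a)*(-38) = ((-3 - 1*12**2) - 115/144)*(-38) = ((-3 - 1*144) - 115/144)*(-38) = ((-3 - 144) - 115/144)*(-38) = (-147 - 115/144)*(-38) = -21283/144*(-38) = 404377/72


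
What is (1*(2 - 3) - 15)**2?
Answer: 256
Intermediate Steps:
(1*(2 - 3) - 15)**2 = (1*(-1) - 15)**2 = (-1 - 15)**2 = (-16)**2 = 256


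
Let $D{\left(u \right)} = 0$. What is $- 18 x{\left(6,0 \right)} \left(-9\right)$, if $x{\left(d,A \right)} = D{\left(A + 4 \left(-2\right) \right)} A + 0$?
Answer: $0$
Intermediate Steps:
$x{\left(d,A \right)} = 0$ ($x{\left(d,A \right)} = 0 A + 0 = 0 + 0 = 0$)
$- 18 x{\left(6,0 \right)} \left(-9\right) = \left(-18\right) 0 \left(-9\right) = 0 \left(-9\right) = 0$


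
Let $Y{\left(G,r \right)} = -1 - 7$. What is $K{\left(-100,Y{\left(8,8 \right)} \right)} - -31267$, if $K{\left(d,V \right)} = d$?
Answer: $31167$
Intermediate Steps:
$Y{\left(G,r \right)} = -8$ ($Y{\left(G,r \right)} = -1 - 7 = -8$)
$K{\left(-100,Y{\left(8,8 \right)} \right)} - -31267 = -100 - -31267 = -100 + 31267 = 31167$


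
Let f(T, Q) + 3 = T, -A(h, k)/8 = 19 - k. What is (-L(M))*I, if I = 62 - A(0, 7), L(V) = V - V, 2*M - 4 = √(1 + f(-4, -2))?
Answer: 0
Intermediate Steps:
A(h, k) = -152 + 8*k (A(h, k) = -8*(19 - k) = -152 + 8*k)
f(T, Q) = -3 + T
M = 2 + I*√6/2 (M = 2 + √(1 + (-3 - 4))/2 = 2 + √(1 - 7)/2 = 2 + √(-6)/2 = 2 + (I*√6)/2 = 2 + I*√6/2 ≈ 2.0 + 1.2247*I)
L(V) = 0
I = 158 (I = 62 - (-152 + 8*7) = 62 - (-152 + 56) = 62 - 1*(-96) = 62 + 96 = 158)
(-L(M))*I = -1*0*158 = 0*158 = 0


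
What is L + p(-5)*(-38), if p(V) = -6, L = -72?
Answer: 156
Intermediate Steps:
L + p(-5)*(-38) = -72 - 6*(-38) = -72 + 228 = 156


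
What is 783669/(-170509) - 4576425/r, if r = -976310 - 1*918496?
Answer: -234859690963/107693825418 ≈ -2.1808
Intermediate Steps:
r = -1894806 (r = -976310 - 918496 = -1894806)
783669/(-170509) - 4576425/r = 783669/(-170509) - 4576425/(-1894806) = 783669*(-1/170509) - 4576425*(-1/1894806) = -783669/170509 + 1525475/631602 = -234859690963/107693825418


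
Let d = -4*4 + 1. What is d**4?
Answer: 50625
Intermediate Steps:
d = -15 (d = -16 + 1 = -15)
d**4 = (-15)**4 = 50625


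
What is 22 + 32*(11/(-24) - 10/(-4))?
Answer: 262/3 ≈ 87.333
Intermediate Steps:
22 + 32*(11/(-24) - 10/(-4)) = 22 + 32*(11*(-1/24) - 10*(-1/4)) = 22 + 32*(-11/24 + 5/2) = 22 + 32*(49/24) = 22 + 196/3 = 262/3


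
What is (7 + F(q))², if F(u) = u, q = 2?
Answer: 81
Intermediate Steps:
(7 + F(q))² = (7 + 2)² = 9² = 81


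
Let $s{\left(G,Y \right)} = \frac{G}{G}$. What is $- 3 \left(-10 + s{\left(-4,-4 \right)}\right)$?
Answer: $27$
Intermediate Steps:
$s{\left(G,Y \right)} = 1$
$- 3 \left(-10 + s{\left(-4,-4 \right)}\right) = - 3 \left(-10 + 1\right) = \left(-3\right) \left(-9\right) = 27$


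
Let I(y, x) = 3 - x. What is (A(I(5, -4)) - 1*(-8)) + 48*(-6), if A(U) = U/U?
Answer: -279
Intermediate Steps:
A(U) = 1
(A(I(5, -4)) - 1*(-8)) + 48*(-6) = (1 - 1*(-8)) + 48*(-6) = (1 + 8) - 288 = 9 - 288 = -279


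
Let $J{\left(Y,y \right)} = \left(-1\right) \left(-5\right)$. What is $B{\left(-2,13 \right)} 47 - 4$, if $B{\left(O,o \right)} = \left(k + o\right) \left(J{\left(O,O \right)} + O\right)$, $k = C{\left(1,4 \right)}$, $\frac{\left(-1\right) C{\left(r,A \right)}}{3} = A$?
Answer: $137$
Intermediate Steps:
$J{\left(Y,y \right)} = 5$
$C{\left(r,A \right)} = - 3 A$
$k = -12$ ($k = \left(-3\right) 4 = -12$)
$B{\left(O,o \right)} = \left(-12 + o\right) \left(5 + O\right)$
$B{\left(-2,13 \right)} 47 - 4 = \left(-60 - -24 + 5 \cdot 13 - 26\right) 47 - 4 = \left(-60 + 24 + 65 - 26\right) 47 - 4 = 3 \cdot 47 - 4 = 141 - 4 = 137$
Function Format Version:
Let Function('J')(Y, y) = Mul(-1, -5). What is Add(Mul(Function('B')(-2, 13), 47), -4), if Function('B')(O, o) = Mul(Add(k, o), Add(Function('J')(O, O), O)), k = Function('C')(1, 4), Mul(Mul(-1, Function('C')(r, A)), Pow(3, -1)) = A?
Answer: 137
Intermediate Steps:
Function('J')(Y, y) = 5
Function('C')(r, A) = Mul(-3, A)
k = -12 (k = Mul(-3, 4) = -12)
Function('B')(O, o) = Mul(Add(-12, o), Add(5, O))
Add(Mul(Function('B')(-2, 13), 47), -4) = Add(Mul(Add(-60, Mul(-12, -2), Mul(5, 13), Mul(-2, 13)), 47), -4) = Add(Mul(Add(-60, 24, 65, -26), 47), -4) = Add(Mul(3, 47), -4) = Add(141, -4) = 137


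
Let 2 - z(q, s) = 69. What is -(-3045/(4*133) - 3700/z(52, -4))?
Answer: -252055/5092 ≈ -49.500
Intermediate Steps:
z(q, s) = -67 (z(q, s) = 2 - 1*69 = 2 - 69 = -67)
-(-3045/(4*133) - 3700/z(52, -4)) = -(-3045/(4*133) - 3700/(-67)) = -(-3045/532 - 3700*(-1/67)) = -(-3045*1/532 + 3700/67) = -(-435/76 + 3700/67) = -1*252055/5092 = -252055/5092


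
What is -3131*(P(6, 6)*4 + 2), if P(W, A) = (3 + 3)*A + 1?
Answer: -469650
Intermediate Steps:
P(W, A) = 1 + 6*A (P(W, A) = 6*A + 1 = 1 + 6*A)
-3131*(P(6, 6)*4 + 2) = -3131*((1 + 6*6)*4 + 2) = -3131*((1 + 36)*4 + 2) = -3131*(37*4 + 2) = -3131*(148 + 2) = -3131*150 = -469650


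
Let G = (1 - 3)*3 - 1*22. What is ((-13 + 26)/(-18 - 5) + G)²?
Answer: 431649/529 ≈ 815.97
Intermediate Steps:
G = -28 (G = -2*3 - 22 = -6 - 22 = -28)
((-13 + 26)/(-18 - 5) + G)² = ((-13 + 26)/(-18 - 5) - 28)² = (13/(-23) - 28)² = (13*(-1/23) - 28)² = (-13/23 - 28)² = (-657/23)² = 431649/529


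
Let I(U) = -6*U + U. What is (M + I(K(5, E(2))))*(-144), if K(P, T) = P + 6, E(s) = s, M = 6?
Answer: 7056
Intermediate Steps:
K(P, T) = 6 + P
I(U) = -5*U
(M + I(K(5, E(2))))*(-144) = (6 - 5*(6 + 5))*(-144) = (6 - 5*11)*(-144) = (6 - 55)*(-144) = -49*(-144) = 7056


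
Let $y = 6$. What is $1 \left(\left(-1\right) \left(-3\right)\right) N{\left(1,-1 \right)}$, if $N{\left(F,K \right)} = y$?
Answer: $18$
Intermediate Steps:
$N{\left(F,K \right)} = 6$
$1 \left(\left(-1\right) \left(-3\right)\right) N{\left(1,-1 \right)} = 1 \left(\left(-1\right) \left(-3\right)\right) 6 = 1 \cdot 3 \cdot 6 = 3 \cdot 6 = 18$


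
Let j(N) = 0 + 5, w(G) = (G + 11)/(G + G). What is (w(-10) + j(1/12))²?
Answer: 9801/400 ≈ 24.503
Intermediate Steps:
w(G) = (11 + G)/(2*G) (w(G) = (11 + G)/((2*G)) = (11 + G)*(1/(2*G)) = (11 + G)/(2*G))
j(N) = 5
(w(-10) + j(1/12))² = ((½)*(11 - 10)/(-10) + 5)² = ((½)*(-⅒)*1 + 5)² = (-1/20 + 5)² = (99/20)² = 9801/400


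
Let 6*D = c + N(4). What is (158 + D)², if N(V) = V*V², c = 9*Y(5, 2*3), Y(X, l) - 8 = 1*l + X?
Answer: 1399489/36 ≈ 38875.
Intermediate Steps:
Y(X, l) = 8 + X + l (Y(X, l) = 8 + (1*l + X) = 8 + (l + X) = 8 + (X + l) = 8 + X + l)
c = 171 (c = 9*(8 + 5 + 2*3) = 9*(8 + 5 + 6) = 9*19 = 171)
N(V) = V³
D = 235/6 (D = (171 + 4³)/6 = (171 + 64)/6 = (⅙)*235 = 235/6 ≈ 39.167)
(158 + D)² = (158 + 235/6)² = (1183/6)² = 1399489/36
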